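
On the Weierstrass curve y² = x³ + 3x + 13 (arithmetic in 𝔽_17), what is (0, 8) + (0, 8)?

tangent at (0, 8): λ = (3·0² + 3)/(2·8) ≡ 3/16. 16⁻¹ ≡ 16 (mod 17), so λ ≡ 3·16 ≡ 14.
  x = λ² - 0 - 0 = 196 - 0 ≡ 9; y = λ·(0 - 9) - 8 ≡ 2. → (9, 2)

(9, 2)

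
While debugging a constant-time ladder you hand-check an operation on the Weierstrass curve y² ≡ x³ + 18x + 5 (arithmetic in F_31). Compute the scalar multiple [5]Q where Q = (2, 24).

(6, 22)

Double-and-add on 5 = (101)₂. Start with Q = (2, 24) for the leading 1-bit.
double: tangent at (2, 24): λ = (3·2² + 18)/(2·24) ≡ 30/17. 17⁻¹ ≡ 11 (mod 31), so λ ≡ 30·11 ≡ 20.
  x = λ² - 2 - 2 = 400 - 4 ≡ 24; y = λ·(2 - 24) - 24 ≡ 1. → (24, 1)
double: tangent at (24, 1): λ = (3·24² + 18)/(2·1) ≡ 10/2. 2⁻¹ ≡ 16 (mod 31), so λ ≡ 10·16 ≡ 5.
  x = λ² - 24 - 24 = 25 - 48 ≡ 8; y = λ·(24 - 8) - 1 ≡ 17. → (8, 17)
add Q: (8, 17) + (2, 24). λ = (24 - 17)/(2 - 8) ≡ 7/25 mod 31. 25⁻¹ ≡ 5 (mod 31), so λ ≡ 4.
  x = λ² - 8 - 2 = 16 - 10 ≡ 6; y = λ·(8 - 6) - 17 ≡ 22. → (6, 22)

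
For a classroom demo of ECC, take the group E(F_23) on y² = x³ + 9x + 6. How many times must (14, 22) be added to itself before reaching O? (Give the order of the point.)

8

2P: tangent at (14, 22): λ = (3·14² + 9)/(2·22) ≡ 22/21. 21⁻¹ ≡ 11 (mod 23), so λ ≡ 22·11 ≡ 12.
  x = λ² - 14 - 14 = 144 - 28 ≡ 1; y = λ·(14 - 1) - 22 ≡ 19. → (1, 19)
3P: (1, 19) + (14, 22). λ = (22 - 19)/(14 - 1) ≡ 3/13 mod 23. 13⁻¹ ≡ 16 (mod 23), so λ ≡ 2.
  x = λ² - 1 - 14 = 4 - 15 ≡ 12; y = λ·(1 - 12) - 19 ≡ 5. → (12, 5)
4P: (12, 5) + (14, 22). λ = (22 - 5)/(14 - 12) ≡ 17/2 mod 23. 2⁻¹ ≡ 12 (mod 23), so λ ≡ 20.
  x = λ² - 12 - 14 = 400 - 26 ≡ 6; y = λ·(12 - 6) - 5 ≡ 0. → (6, 0)
5P: (6, 0) + (14, 22). λ = (22 - 0)/(14 - 6) ≡ 22/8 mod 23. 8⁻¹ ≡ 3 (mod 23) since 8·3 = 24 ≡ 1, so λ ≡ 20.
  x = λ² - 6 - 14 = 400 - 20 ≡ 12; y = λ·(6 - 12) - 0 ≡ 18. → (12, 18)
6P: (12, 18) + (14, 22). λ = (22 - 18)/(14 - 12) ≡ 4/2 mod 23. 2⁻¹ ≡ 12 (mod 23), so λ ≡ 2.
  x = λ² - 12 - 14 = 4 - 26 ≡ 1; y = λ·(12 - 1) - 18 ≡ 4. → (1, 4)
7P: (1, 4) + (14, 22). λ = (22 - 4)/(14 - 1) ≡ 18/13 mod 23. 13⁻¹ ≡ 16 (mod 23), so λ ≡ 12.
  x = λ² - 1 - 14 = 144 - 15 ≡ 14; y = λ·(1 - 14) - 4 ≡ 1. → (14, 1)
8P: (14, 1) + (14, 22): same x and y₁ ≡ -y₂, so the sum is O.
8P = O, so the order is 8.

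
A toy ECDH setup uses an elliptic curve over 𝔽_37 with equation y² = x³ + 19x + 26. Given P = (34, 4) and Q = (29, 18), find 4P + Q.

First 4P:
Double-and-add on 4 = (100)₂. Start with P = (34, 4) for the leading 1-bit.
double: tangent at (34, 4): λ = (3·34² + 19)/(2·4) ≡ 9/8. 8⁻¹ ≡ 14 (mod 37) since 8·14 = 112 ≡ 1, so λ ≡ 9·14 ≡ 15.
  x = λ² - 34 - 34 = 225 - 68 ≡ 9; y = λ·(34 - 9) - 4 ≡ 1. → (9, 1)
double: tangent at (9, 1): λ = (3·9² + 19)/(2·1) ≡ 3/2. 2⁻¹ ≡ 19 (mod 37) since 2·19 = 38 ≡ 1, so λ ≡ 3·19 ≡ 20.
  x = λ² - 9 - 9 = 400 - 18 ≡ 12; y = λ·(9 - 12) - 1 ≡ 13. → (12, 13)
4P = (12, 13).
Finally 4P + Q:
(12, 13) + (29, 18). λ = (18 - 13)/(29 - 12) ≡ 5/17 mod 37. 17⁻¹ ≡ 24 (mod 37), so λ ≡ 9.
  x = λ² - 12 - 29 = 81 - 41 ≡ 3; y = λ·(12 - 3) - 13 ≡ 31. → (3, 31)

(3, 31)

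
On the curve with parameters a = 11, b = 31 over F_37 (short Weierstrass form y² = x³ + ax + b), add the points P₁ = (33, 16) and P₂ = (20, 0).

(33, 16) + (20, 0). λ = (0 - 16)/(20 - 33) ≡ 21/24 mod 37. 24⁻¹ ≡ 17 (mod 37) since 24·17 = 408 ≡ 1, so λ ≡ 24.
  x = λ² - 33 - 20 = 576 - 53 ≡ 5; y = λ·(33 - 5) - 16 ≡ 27. → (5, 27)

(5, 27)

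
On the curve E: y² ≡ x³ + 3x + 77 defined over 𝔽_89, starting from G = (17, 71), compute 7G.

(50, 87)

Double-and-add on 7 = (111)₂. Start with G = (17, 71) for the leading 1-bit.
double: tangent at (17, 71): λ = (3·17² + 3)/(2·71) ≡ 69/53. 53⁻¹ ≡ 42 (mod 89) since 53·42 = 2226 ≡ 1, so λ ≡ 69·42 ≡ 50.
  x = λ² - 17 - 17 = 2500 - 34 ≡ 63; y = λ·(17 - 63) - 71 ≡ 32. → (63, 32)
add G: (63, 32) + (17, 71). λ = (71 - 32)/(17 - 63) ≡ 39/43 mod 89. 43⁻¹ ≡ 29 (mod 89), so λ ≡ 63.
  x = λ² - 63 - 17 = 3969 - 80 ≡ 62; y = λ·(63 - 62) - 32 ≡ 31. → (62, 31)
double: tangent at (62, 31): λ = (3·62² + 3)/(2·31) ≡ 54/62. 62⁻¹ ≡ 56 (mod 89) since 62·56 = 3472 ≡ 1, so λ ≡ 54·56 ≡ 87.
  x = λ² - 62 - 62 = 7569 - 124 ≡ 58; y = λ·(62 - 58) - 31 ≡ 50. → (58, 50)
add G: (58, 50) + (17, 71). λ = (71 - 50)/(17 - 58) ≡ 21/48 mod 89. 48⁻¹ ≡ 13 (mod 89) since 48·13 = 624 ≡ 1, so λ ≡ 6.
  x = λ² - 58 - 17 = 36 - 75 ≡ 50; y = λ·(58 - 50) - 50 ≡ 87. → (50, 87)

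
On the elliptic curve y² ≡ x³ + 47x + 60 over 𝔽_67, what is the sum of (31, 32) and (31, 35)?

O

The two points share x = 31 and their y-coordinates satisfy 32 + 35 ≡ 0 (mod 67), so they are inverses. Their sum is O.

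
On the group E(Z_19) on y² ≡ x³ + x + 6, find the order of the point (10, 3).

2P: tangent at (10, 3): λ = (3·10² + 1)/(2·3) ≡ 16/6. 6⁻¹ ≡ 16 (mod 19), so λ ≡ 16·16 ≡ 9.
  x = λ² - 10 - 10 = 81 - 20 ≡ 4; y = λ·(10 - 4) - 3 ≡ 13. → (4, 13)
3P: (4, 13) + (10, 3). λ = (3 - 13)/(10 - 4) ≡ 9/6 mod 19. 6⁻¹ ≡ 16 (mod 19), so λ ≡ 11.
  x = λ² - 4 - 10 = 121 - 14 ≡ 12; y = λ·(4 - 12) - 13 ≡ 13. → (12, 13)
4P: (12, 13) + (10, 3). λ = (3 - 13)/(10 - 12) ≡ 9/17 mod 19. 17⁻¹ ≡ 9 (mod 19) since 17·9 = 153 ≡ 1, so λ ≡ 5.
  x = λ² - 12 - 10 = 25 - 22 ≡ 3; y = λ·(12 - 3) - 13 ≡ 13. → (3, 13)
5P: (3, 13) + (10, 3). λ = (3 - 13)/(10 - 3) ≡ 9/7 mod 19. 7⁻¹ ≡ 11 (mod 19) since 7·11 = 77 ≡ 1, so λ ≡ 4.
  x = λ² - 3 - 10 = 16 - 13 ≡ 3; y = λ·(3 - 3) - 13 ≡ 6. → (3, 6)
6P: (3, 6) + (10, 3). λ = (3 - 6)/(10 - 3) ≡ 16/7 mod 19. 7⁻¹ ≡ 11 (mod 19), so λ ≡ 5.
  x = λ² - 3 - 10 = 25 - 13 ≡ 12; y = λ·(3 - 12) - 6 ≡ 6. → (12, 6)
7P: (12, 6) + (10, 3). λ = (3 - 6)/(10 - 12) ≡ 16/17 mod 19. 17⁻¹ ≡ 9 (mod 19), so λ ≡ 11.
  x = λ² - 12 - 10 = 121 - 22 ≡ 4; y = λ·(12 - 4) - 6 ≡ 6. → (4, 6)
8P: (4, 6) + (10, 3). λ = (3 - 6)/(10 - 4) ≡ 16/6 mod 19. 6⁻¹ ≡ 16 (mod 19) since 6·16 = 96 ≡ 1, so λ ≡ 9.
  x = λ² - 4 - 10 = 81 - 14 ≡ 10; y = λ·(4 - 10) - 6 ≡ 16. → (10, 16)
9P: (10, 16) + (10, 3): same x and y₁ ≡ -y₂, so the sum is O.
9P = O, so the order is 9.

9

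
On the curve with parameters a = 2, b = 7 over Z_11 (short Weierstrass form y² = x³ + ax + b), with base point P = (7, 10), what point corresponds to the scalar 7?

O

Repeated addition: build up to 7P.
2P: tangent at (7, 10): λ = (3·7² + 2)/(2·10) ≡ 6/9. 9⁻¹ ≡ 5 (mod 11) since 9·5 = 45 ≡ 1, so λ ≡ 6·5 ≡ 8.
  x = λ² - 7 - 7 = 64 - 14 ≡ 6; y = λ·(7 - 6) - 10 ≡ 9. → (6, 9)
3P: (6, 9) + (7, 10). λ = (10 - 9)/(7 - 6) ≡ 1/1 mod 11. 1⁻¹ ≡ 1 (mod 11), so λ ≡ 1.
  x = λ² - 6 - 7 = 1 - 13 ≡ 10; y = λ·(6 - 10) - 9 ≡ 9. → (10, 9)
4P: (10, 9) + (7, 10). λ = (10 - 9)/(7 - 10) ≡ 1/8 mod 11. 8⁻¹ ≡ 7 (mod 11) since 8·7 = 56 ≡ 1, so λ ≡ 7.
  x = λ² - 10 - 7 = 49 - 17 ≡ 10; y = λ·(10 - 10) - 9 ≡ 2. → (10, 2)
5P: (10, 2) + (7, 10). λ = (10 - 2)/(7 - 10) ≡ 8/8 mod 11. 8⁻¹ ≡ 7 (mod 11) since 8·7 = 56 ≡ 1, so λ ≡ 1.
  x = λ² - 10 - 7 = 1 - 17 ≡ 6; y = λ·(10 - 6) - 2 ≡ 2. → (6, 2)
6P: (6, 2) + (7, 10). λ = (10 - 2)/(7 - 6) ≡ 8/1 mod 11. 1⁻¹ ≡ 1 (mod 11), so λ ≡ 8.
  x = λ² - 6 - 7 = 64 - 13 ≡ 7; y = λ·(6 - 7) - 2 ≡ 1. → (7, 1)
7P: (7, 1) + (7, 10): same x and y₁ ≡ -y₂, so the sum is ∞.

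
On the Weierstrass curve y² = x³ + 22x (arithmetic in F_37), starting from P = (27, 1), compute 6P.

Double-and-add on 6 = (110)₂. Start with P = (27, 1) for the leading 1-bit.
double: tangent at (27, 1): λ = (3·27² + 22)/(2·1) ≡ 26/2. 2⁻¹ ≡ 19 (mod 37) since 2·19 = 38 ≡ 1, so λ ≡ 26·19 ≡ 13.
  x = λ² - 27 - 27 = 169 - 54 ≡ 4; y = λ·(27 - 4) - 1 ≡ 2. → (4, 2)
add P: (4, 2) + (27, 1). λ = (1 - 2)/(27 - 4) ≡ 36/23 mod 37. 23⁻¹ ≡ 29 (mod 37), so λ ≡ 8.
  x = λ² - 4 - 27 = 64 - 31 ≡ 33; y = λ·(4 - 33) - 2 ≡ 25. → (33, 25)
double: tangent at (33, 25): λ = (3·33² + 22)/(2·25) ≡ 33/13. 13⁻¹ ≡ 20 (mod 37), so λ ≡ 33·20 ≡ 31.
  x = λ² - 33 - 33 = 961 - 66 ≡ 7; y = λ·(33 - 7) - 25 ≡ 4. → (7, 4)

(7, 4)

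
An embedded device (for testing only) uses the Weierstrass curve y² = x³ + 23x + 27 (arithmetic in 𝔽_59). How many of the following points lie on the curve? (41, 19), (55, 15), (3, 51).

(41, 19): 19² ≡ 7, rhs ≡ 35 → off.
(55, 15): 15² ≡ 48, rhs ≡ 48 → on.
(3, 51): 51² ≡ 5, rhs ≡ 5 → on.

2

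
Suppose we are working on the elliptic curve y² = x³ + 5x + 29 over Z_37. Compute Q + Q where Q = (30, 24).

(23, 29)

tangent at (30, 24): λ = (3·30² + 5)/(2·24) ≡ 4/11. 11⁻¹ ≡ 27 (mod 37), so λ ≡ 4·27 ≡ 34.
  x = λ² - 30 - 30 = 1156 - 60 ≡ 23; y = λ·(30 - 23) - 24 ≡ 29. → (23, 29)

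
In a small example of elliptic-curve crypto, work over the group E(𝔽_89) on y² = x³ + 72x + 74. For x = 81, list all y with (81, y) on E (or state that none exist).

none

x³ + 72x + 74 = 537347 ≡ 54 (mod 89).
54 is a non-residue mod 89; no y exists.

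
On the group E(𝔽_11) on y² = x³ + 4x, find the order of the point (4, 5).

6

2P: tangent at (4, 5): λ = (3·4² + 4)/(2·5) ≡ 8/10. 10⁻¹ ≡ 10 (mod 11), so λ ≡ 8·10 ≡ 3.
  x = λ² - 4 - 4 = 9 - 8 ≡ 1; y = λ·(4 - 1) - 5 ≡ 4. → (1, 4)
3P: (1, 4) + (4, 5). λ = (5 - 4)/(4 - 1) ≡ 1/3 mod 11. 3⁻¹ ≡ 4 (mod 11), so λ ≡ 4.
  x = λ² - 1 - 4 = 16 - 5 ≡ 0; y = λ·(1 - 0) - 4 ≡ 0. → (0, 0)
4P: (0, 0) + (4, 5). λ = (5 - 0)/(4 - 0) ≡ 5/4 mod 11. 4⁻¹ ≡ 3 (mod 11), so λ ≡ 4.
  x = λ² - 0 - 4 = 16 - 4 ≡ 1; y = λ·(0 - 1) - 0 ≡ 7. → (1, 7)
5P: (1, 7) + (4, 5). λ = (5 - 7)/(4 - 1) ≡ 9/3 mod 11. 3⁻¹ ≡ 4 (mod 11), so λ ≡ 3.
  x = λ² - 1 - 4 = 9 - 5 ≡ 4; y = λ·(1 - 4) - 7 ≡ 6. → (4, 6)
6P: (4, 6) + (4, 5): same x and y₁ ≡ -y₂, so the sum is ∞.
6P = ∞, so the order is 6.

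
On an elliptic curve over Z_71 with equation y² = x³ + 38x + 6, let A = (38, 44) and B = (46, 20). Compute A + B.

(38, 44) + (46, 20). λ = (20 - 44)/(46 - 38) ≡ 47/8 mod 71. 8⁻¹ ≡ 9 (mod 71), so λ ≡ 68.
  x = λ² - 38 - 46 = 4624 - 84 ≡ 67; y = λ·(38 - 67) - 44 ≡ 43. → (67, 43)

(67, 43)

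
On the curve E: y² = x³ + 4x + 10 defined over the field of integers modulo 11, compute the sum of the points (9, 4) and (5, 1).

(1, 2)

(9, 4) + (5, 1). λ = (1 - 4)/(5 - 9) ≡ 8/7 mod 11. 7⁻¹ ≡ 8 (mod 11), so λ ≡ 9.
  x = λ² - 9 - 5 = 81 - 14 ≡ 1; y = λ·(9 - 1) - 4 ≡ 2. → (1, 2)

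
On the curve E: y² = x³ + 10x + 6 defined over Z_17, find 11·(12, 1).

Write G = (12, 1).
Double-and-add on 11 = (1011)₂. Start with G = (12, 1) for the leading 1-bit.
double: tangent at (12, 1): λ = (3·12² + 10)/(2·1) ≡ 0/2. 2⁻¹ ≡ 9 (mod 17) since 2·9 = 18 ≡ 1, so λ ≡ 0·9 ≡ 0.
  x = λ² - 12 - 12 = 0 - 24 ≡ 10; y = λ·(12 - 10) - 1 ≡ 16. → (10, 16)
double: tangent at (10, 16): λ = (3·10² + 10)/(2·16) ≡ 4/15. 15⁻¹ ≡ 8 (mod 17), so λ ≡ 4·8 ≡ 15.
  x = λ² - 10 - 10 = 225 - 20 ≡ 1; y = λ·(10 - 1) - 16 ≡ 0. → (1, 0)
add G: (1, 0) + (12, 1). λ = (1 - 0)/(12 - 1) ≡ 1/11 mod 17. 11⁻¹ ≡ 14 (mod 17) since 11·14 = 154 ≡ 1, so λ ≡ 14.
  x = λ² - 1 - 12 = 196 - 13 ≡ 13; y = λ·(1 - 13) - 0 ≡ 2. → (13, 2)
double: tangent at (13, 2): λ = (3·13² + 10)/(2·2) ≡ 7/4. 4⁻¹ ≡ 13 (mod 17) since 4·13 = 52 ≡ 1, so λ ≡ 7·13 ≡ 6.
  x = λ² - 13 - 13 = 36 - 26 ≡ 10; y = λ·(13 - 10) - 2 ≡ 16. → (10, 16)
add G: (10, 16) + (12, 1). λ = (1 - 16)/(12 - 10) ≡ 2/2 mod 17. 2⁻¹ ≡ 9 (mod 17) since 2·9 = 18 ≡ 1, so λ ≡ 1.
  x = λ² - 10 - 12 = 1 - 22 ≡ 13; y = λ·(10 - 13) - 16 ≡ 15. → (13, 15)

(13, 15)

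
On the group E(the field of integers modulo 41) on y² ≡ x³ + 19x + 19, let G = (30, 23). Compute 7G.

(23, 35)

Repeated addition: build up to 7G.
2G: tangent at (30, 23): λ = (3·30² + 19)/(2·23) ≡ 13/5. 5⁻¹ ≡ 33 (mod 41), so λ ≡ 13·33 ≡ 19.
  x = λ² - 30 - 30 = 361 - 60 ≡ 14; y = λ·(30 - 14) - 23 ≡ 35. → (14, 35)
3G: (14, 35) + (30, 23). λ = (23 - 35)/(30 - 14) ≡ 29/16 mod 41. 16⁻¹ ≡ 18 (mod 41), so λ ≡ 30.
  x = λ² - 14 - 30 = 900 - 44 ≡ 36; y = λ·(14 - 36) - 35 ≡ 2. → (36, 2)
4G: (36, 2) + (30, 23). λ = (23 - 2)/(30 - 36) ≡ 21/35 mod 41. 35⁻¹ ≡ 34 (mod 41) since 35·34 = 1190 ≡ 1, so λ ≡ 17.
  x = λ² - 36 - 30 = 289 - 66 ≡ 18; y = λ·(36 - 18) - 2 ≡ 17. → (18, 17)
5G: (18, 17) + (30, 23). λ = (23 - 17)/(30 - 18) ≡ 6/12 mod 41. 12⁻¹ ≡ 24 (mod 41) since 12·24 = 288 ≡ 1, so λ ≡ 21.
  x = λ² - 18 - 30 = 441 - 48 ≡ 24; y = λ·(18 - 24) - 17 ≡ 21. → (24, 21)
6G: (24, 21) + (30, 23). λ = (23 - 21)/(30 - 24) ≡ 2/6 mod 41. 6⁻¹ ≡ 7 (mod 41), so λ ≡ 14.
  x = λ² - 24 - 30 = 196 - 54 ≡ 19; y = λ·(24 - 19) - 21 ≡ 8. → (19, 8)
7G: (19, 8) + (30, 23). λ = (23 - 8)/(30 - 19) ≡ 15/11 mod 41. 11⁻¹ ≡ 15 (mod 41) since 11·15 = 165 ≡ 1, so λ ≡ 20.
  x = λ² - 19 - 30 = 400 - 49 ≡ 23; y = λ·(19 - 23) - 8 ≡ 35. → (23, 35)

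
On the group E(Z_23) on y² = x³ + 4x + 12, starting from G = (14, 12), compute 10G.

(17, 18)

Double-and-add on 10 = (1010)₂. Start with G = (14, 12) for the leading 1-bit.
double: tangent at (14, 12): λ = (3·14² + 4)/(2·12) ≡ 17/1. 1⁻¹ ≡ 1 (mod 23), so λ ≡ 17·1 ≡ 17.
  x = λ² - 14 - 14 = 289 - 28 ≡ 8; y = λ·(14 - 8) - 12 ≡ 21. → (8, 21)
double: tangent at (8, 21): λ = (3·8² + 4)/(2·21) ≡ 12/19. 19⁻¹ ≡ 17 (mod 23), so λ ≡ 12·17 ≡ 20.
  x = λ² - 8 - 8 = 400 - 16 ≡ 16; y = λ·(8 - 16) - 21 ≡ 3. → (16, 3)
add G: (16, 3) + (14, 12). λ = (12 - 3)/(14 - 16) ≡ 9/21 mod 23. 21⁻¹ ≡ 11 (mod 23), so λ ≡ 7.
  x = λ² - 16 - 14 = 49 - 30 ≡ 19; y = λ·(16 - 19) - 3 ≡ 22. → (19, 22)
double: tangent at (19, 22): λ = (3·19² + 4)/(2·22) ≡ 6/21. 21⁻¹ ≡ 11 (mod 23), so λ ≡ 6·11 ≡ 20.
  x = λ² - 19 - 19 = 400 - 38 ≡ 17; y = λ·(19 - 17) - 22 ≡ 18. → (17, 18)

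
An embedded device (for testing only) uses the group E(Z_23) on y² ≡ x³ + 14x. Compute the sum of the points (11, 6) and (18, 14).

(11, 6) + (18, 14). λ = (14 - 6)/(18 - 11) ≡ 8/7 mod 23. 7⁻¹ ≡ 10 (mod 23), so λ ≡ 11.
  x = λ² - 11 - 18 = 121 - 29 ≡ 0; y = λ·(11 - 0) - 6 ≡ 0. → (0, 0)

(0, 0)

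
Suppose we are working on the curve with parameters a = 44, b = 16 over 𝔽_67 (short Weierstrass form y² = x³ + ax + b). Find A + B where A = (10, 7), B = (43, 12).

(10, 7) + (43, 12). λ = (12 - 7)/(43 - 10) ≡ 5/33 mod 67. 33⁻¹ ≡ 65 (mod 67) since 33·65 = 2145 ≡ 1, so λ ≡ 57.
  x = λ² - 10 - 43 = 3249 - 53 ≡ 47; y = λ·(10 - 47) - 7 ≡ 28. → (47, 28)

(47, 28)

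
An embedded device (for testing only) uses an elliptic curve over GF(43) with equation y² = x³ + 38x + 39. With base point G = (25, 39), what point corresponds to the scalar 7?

(11, 5)

Repeated addition: build up to 7G.
2G: tangent at (25, 39): λ = (3·25² + 38)/(2·39) ≡ 21/35. 35⁻¹ ≡ 16 (mod 43), so λ ≡ 21·16 ≡ 35.
  x = λ² - 25 - 25 = 1225 - 50 ≡ 14; y = λ·(25 - 14) - 39 ≡ 2. → (14, 2)
3G: (14, 2) + (25, 39). λ = (39 - 2)/(25 - 14) ≡ 37/11 mod 43. 11⁻¹ ≡ 4 (mod 43), so λ ≡ 19.
  x = λ² - 14 - 25 = 361 - 39 ≡ 21; y = λ·(14 - 21) - 2 ≡ 37. → (21, 37)
4G: (21, 37) + (25, 39). λ = (39 - 37)/(25 - 21) ≡ 2/4 mod 43. 4⁻¹ ≡ 11 (mod 43), so λ ≡ 22.
  x = λ² - 21 - 25 = 484 - 46 ≡ 8; y = λ·(21 - 8) - 37 ≡ 34. → (8, 34)
5G: (8, 34) + (25, 39). λ = (39 - 34)/(25 - 8) ≡ 5/17 mod 43. 17⁻¹ ≡ 38 (mod 43) since 17·38 = 646 ≡ 1, so λ ≡ 18.
  x = λ² - 8 - 25 = 324 - 33 ≡ 33; y = λ·(8 - 33) - 34 ≡ 32. → (33, 32)
6G: (33, 32) + (25, 39). λ = (39 - 32)/(25 - 33) ≡ 7/35 mod 43. 35⁻¹ ≡ 16 (mod 43) since 35·16 = 560 ≡ 1, so λ ≡ 26.
  x = λ² - 33 - 25 = 676 - 58 ≡ 16; y = λ·(33 - 16) - 32 ≡ 23. → (16, 23)
7G: (16, 23) + (25, 39). λ = (39 - 23)/(25 - 16) ≡ 16/9 mod 43. 9⁻¹ ≡ 24 (mod 43), so λ ≡ 40.
  x = λ² - 16 - 25 = 1600 - 41 ≡ 11; y = λ·(16 - 11) - 23 ≡ 5. → (11, 5)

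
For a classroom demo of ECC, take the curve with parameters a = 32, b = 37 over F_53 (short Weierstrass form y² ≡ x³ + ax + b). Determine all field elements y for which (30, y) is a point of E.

15, 38

x³ + 32x + 37 = 27997 ≡ 13 (mod 53).
Square roots of 13 mod 53: 15 and 38 (since 15² = 225 ≡ 13).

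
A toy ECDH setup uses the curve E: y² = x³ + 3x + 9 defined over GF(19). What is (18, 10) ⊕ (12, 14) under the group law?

(0, 16)

(18, 10) + (12, 14). λ = (14 - 10)/(12 - 18) ≡ 4/13 mod 19. 13⁻¹ ≡ 3 (mod 19) since 13·3 = 39 ≡ 1, so λ ≡ 12.
  x = λ² - 18 - 12 = 144 - 30 ≡ 0; y = λ·(18 - 0) - 10 ≡ 16. → (0, 16)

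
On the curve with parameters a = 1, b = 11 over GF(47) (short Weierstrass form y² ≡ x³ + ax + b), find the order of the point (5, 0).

2P: (5, 0) + (5, 0): same x and y₁ ≡ -y₂, so the sum is O.
2P = O, so the order is 2.

2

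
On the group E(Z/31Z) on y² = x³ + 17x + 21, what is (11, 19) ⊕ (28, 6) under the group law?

(12, 0)

(11, 19) + (28, 6). λ = (6 - 19)/(28 - 11) ≡ 18/17 mod 31. 17⁻¹ ≡ 11 (mod 31) since 17·11 = 187 ≡ 1, so λ ≡ 12.
  x = λ² - 11 - 28 = 144 - 39 ≡ 12; y = λ·(11 - 12) - 19 ≡ 0. → (12, 0)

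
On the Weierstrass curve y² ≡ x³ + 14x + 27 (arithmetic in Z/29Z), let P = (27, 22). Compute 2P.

(11, 27)

tangent at (27, 22): λ = (3·27² + 14)/(2·22) ≡ 26/15. 15⁻¹ ≡ 2 (mod 29), so λ ≡ 26·2 ≡ 23.
  x = λ² - 27 - 27 = 529 - 54 ≡ 11; y = λ·(27 - 11) - 22 ≡ 27. → (11, 27)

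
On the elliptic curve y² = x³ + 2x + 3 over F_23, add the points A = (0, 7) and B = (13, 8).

(13, 15)

(0, 7) + (13, 8). λ = (8 - 7)/(13 - 0) ≡ 1/13 mod 23. 13⁻¹ ≡ 16 (mod 23), so λ ≡ 16.
  x = λ² - 0 - 13 = 256 - 13 ≡ 13; y = λ·(0 - 13) - 7 ≡ 15. → (13, 15)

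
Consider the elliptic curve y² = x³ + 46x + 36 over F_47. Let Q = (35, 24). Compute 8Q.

Double-and-add on 8 = (1000)₂. Start with Q = (35, 24) for the leading 1-bit.
double: tangent at (35, 24): λ = (3·35² + 46)/(2·24) ≡ 8/1. 1⁻¹ ≡ 1 (mod 47), so λ ≡ 8·1 ≡ 8.
  x = λ² - 35 - 35 = 64 - 70 ≡ 41; y = λ·(35 - 41) - 24 ≡ 22. → (41, 22)
double: tangent at (41, 22): λ = (3·41² + 46)/(2·22) ≡ 13/44. 44⁻¹ ≡ 31 (mod 47), so λ ≡ 13·31 ≡ 27.
  x = λ² - 41 - 41 = 729 - 82 ≡ 36; y = λ·(41 - 36) - 22 ≡ 19. → (36, 19)
double: tangent at (36, 19): λ = (3·36² + 46)/(2·19) ≡ 33/38. 38⁻¹ ≡ 26 (mod 47) since 38·26 = 988 ≡ 1, so λ ≡ 33·26 ≡ 12.
  x = λ² - 36 - 36 = 144 - 72 ≡ 25; y = λ·(36 - 25) - 19 ≡ 19. → (25, 19)

(25, 19)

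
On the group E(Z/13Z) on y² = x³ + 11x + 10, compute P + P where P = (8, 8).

(7, 12)

tangent at (8, 8): λ = (3·8² + 11)/(2·8) ≡ 8/3. 3⁻¹ ≡ 9 (mod 13) since 3·9 = 27 ≡ 1, so λ ≡ 8·9 ≡ 7.
  x = λ² - 8 - 8 = 49 - 16 ≡ 7; y = λ·(8 - 7) - 8 ≡ 12. → (7, 12)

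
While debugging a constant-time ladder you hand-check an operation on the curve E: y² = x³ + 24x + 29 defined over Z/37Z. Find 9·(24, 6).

Write Q = (24, 6).
Double-and-add on 9 = (1001)₂. Start with Q = (24, 6) for the leading 1-bit.
double: tangent at (24, 6): λ = (3·24² + 24)/(2·6) ≡ 13/12. 12⁻¹ ≡ 34 (mod 37) since 12·34 = 408 ≡ 1, so λ ≡ 13·34 ≡ 35.
  x = λ² - 24 - 24 = 1225 - 48 ≡ 30; y = λ·(24 - 30) - 6 ≡ 6. → (30, 6)
double: tangent at (30, 6): λ = (3·30² + 24)/(2·6) ≡ 23/12. 12⁻¹ ≡ 34 (mod 37), so λ ≡ 23·34 ≡ 5.
  x = λ² - 30 - 30 = 25 - 60 ≡ 2; y = λ·(30 - 2) - 6 ≡ 23. → (2, 23)
double: tangent at (2, 23): λ = (3·2² + 24)/(2·23) ≡ 36/9. 9⁻¹ ≡ 33 (mod 37), so λ ≡ 36·33 ≡ 4.
  x = λ² - 2 - 2 = 16 - 4 ≡ 12; y = λ·(2 - 12) - 23 ≡ 11. → (12, 11)
add Q: (12, 11) + (24, 6). λ = (6 - 11)/(24 - 12) ≡ 32/12 mod 37. 12⁻¹ ≡ 34 (mod 37) since 12·34 = 408 ≡ 1, so λ ≡ 15.
  x = λ² - 12 - 24 = 225 - 36 ≡ 4; y = λ·(12 - 4) - 11 ≡ 35. → (4, 35)

(4, 35)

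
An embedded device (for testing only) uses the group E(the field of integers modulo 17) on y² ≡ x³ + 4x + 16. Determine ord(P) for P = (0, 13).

2P: tangent at (0, 13): λ = (3·0² + 4)/(2·13) ≡ 4/9. 9⁻¹ ≡ 2 (mod 17) since 9·2 = 18 ≡ 1, so λ ≡ 4·2 ≡ 8.
  x = λ² - 0 - 0 = 64 - 0 ≡ 13; y = λ·(0 - 13) - 13 ≡ 2. → (13, 2)
3P: (13, 2) + (0, 13). λ = (13 - 2)/(0 - 13) ≡ 11/4 mod 17. 4⁻¹ ≡ 13 (mod 17), so λ ≡ 7.
  x = λ² - 13 - 0 = 49 - 13 ≡ 2; y = λ·(13 - 2) - 2 ≡ 7. → (2, 7)
4P: (2, 7) + (0, 13). λ = (13 - 7)/(0 - 2) ≡ 6/15 mod 17. 15⁻¹ ≡ 8 (mod 17), so λ ≡ 14.
  x = λ² - 2 - 0 = 196 - 2 ≡ 7; y = λ·(2 - 7) - 7 ≡ 8. → (7, 8)
5P: (7, 8) + (0, 13). λ = (13 - 8)/(0 - 7) ≡ 5/10 mod 17. 10⁻¹ ≡ 12 (mod 17) since 10·12 = 120 ≡ 1, so λ ≡ 9.
  x = λ² - 7 - 0 = 81 - 7 ≡ 6; y = λ·(7 - 6) - 8 ≡ 1. → (6, 1)
6P: (6, 1) + (0, 13). λ = (13 - 1)/(0 - 6) ≡ 12/11 mod 17. 11⁻¹ ≡ 14 (mod 17) since 11·14 = 154 ≡ 1, so λ ≡ 15.
  x = λ² - 6 - 0 = 225 - 6 ≡ 15; y = λ·(6 - 15) - 1 ≡ 0. → (15, 0)
7P: (15, 0) + (0, 13). λ = (13 - 0)/(0 - 15) ≡ 13/2 mod 17. 2⁻¹ ≡ 9 (mod 17) since 2·9 = 18 ≡ 1, so λ ≡ 15.
  x = λ² - 15 - 0 = 225 - 15 ≡ 6; y = λ·(15 - 6) - 0 ≡ 16. → (6, 16)
8P: (6, 16) + (0, 13). λ = (13 - 16)/(0 - 6) ≡ 14/11 mod 17. 11⁻¹ ≡ 14 (mod 17) since 11·14 = 154 ≡ 1, so λ ≡ 9.
  x = λ² - 6 - 0 = 81 - 6 ≡ 7; y = λ·(6 - 7) - 16 ≡ 9. → (7, 9)
9P: (7, 9) + (0, 13). λ = (13 - 9)/(0 - 7) ≡ 4/10 mod 17. 10⁻¹ ≡ 12 (mod 17) since 10·12 = 120 ≡ 1, so λ ≡ 14.
  x = λ² - 7 - 0 = 196 - 7 ≡ 2; y = λ·(7 - 2) - 9 ≡ 10. → (2, 10)
10P: (2, 10) + (0, 13). λ = (13 - 10)/(0 - 2) ≡ 3/15 mod 17. 15⁻¹ ≡ 8 (mod 17) since 15·8 = 120 ≡ 1, so λ ≡ 7.
  x = λ² - 2 - 0 = 49 - 2 ≡ 13; y = λ·(2 - 13) - 10 ≡ 15. → (13, 15)
11P: (13, 15) + (0, 13). λ = (13 - 15)/(0 - 13) ≡ 15/4 mod 17. 4⁻¹ ≡ 13 (mod 17) since 4·13 = 52 ≡ 1, so λ ≡ 8.
  x = λ² - 13 - 0 = 64 - 13 ≡ 0; y = λ·(13 - 0) - 15 ≡ 4. → (0, 4)
12P: (0, 4) + (0, 13): same x and y₁ ≡ -y₂, so the sum is 𝒪.
12P = 𝒪, so the order is 12.

12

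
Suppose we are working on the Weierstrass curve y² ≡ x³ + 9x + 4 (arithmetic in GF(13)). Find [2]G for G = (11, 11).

(8, 9)

tangent at (11, 11): λ = (3·11² + 9)/(2·11) ≡ 8/9. 9⁻¹ ≡ 3 (mod 13), so λ ≡ 8·3 ≡ 11.
  x = λ² - 11 - 11 = 121 - 22 ≡ 8; y = λ·(11 - 8) - 11 ≡ 9. → (8, 9)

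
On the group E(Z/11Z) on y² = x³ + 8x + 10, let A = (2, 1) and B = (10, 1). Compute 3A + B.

First 3A:
Repeated addition: build up to 3A.
2A: tangent at (2, 1): λ = (3·2² + 8)/(2·1) ≡ 9/2. 2⁻¹ ≡ 6 (mod 11), so λ ≡ 9·6 ≡ 10.
  x = λ² - 2 - 2 = 100 - 4 ≡ 8; y = λ·(2 - 8) - 1 ≡ 5. → (8, 5)
3A: (8, 5) + (2, 1). λ = (1 - 5)/(2 - 8) ≡ 7/5 mod 11. 5⁻¹ ≡ 9 (mod 11) since 5·9 = 45 ≡ 1, so λ ≡ 8.
  x = λ² - 8 - 2 = 64 - 10 ≡ 10; y = λ·(8 - 10) - 5 ≡ 1. → (10, 1)
3A = (10, 1).
Finally 3A + B:
tangent at (10, 1): λ = (3·10² + 8)/(2·1) ≡ 0/2. 2⁻¹ ≡ 6 (mod 11), so λ ≡ 0·6 ≡ 0.
  x = λ² - 10 - 10 = 0 - 20 ≡ 2; y = λ·(10 - 2) - 1 ≡ 10. → (2, 10)

(2, 10)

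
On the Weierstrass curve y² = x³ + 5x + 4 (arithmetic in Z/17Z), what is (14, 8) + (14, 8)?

tangent at (14, 8): λ = (3·14² + 5)/(2·8) ≡ 15/16. 16⁻¹ ≡ 16 (mod 17) since 16·16 = 256 ≡ 1, so λ ≡ 15·16 ≡ 2.
  x = λ² - 14 - 14 = 4 - 28 ≡ 10; y = λ·(14 - 10) - 8 ≡ 0. → (10, 0)

(10, 0)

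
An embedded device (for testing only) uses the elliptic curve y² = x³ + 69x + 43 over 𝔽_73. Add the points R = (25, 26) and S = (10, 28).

(63, 18)

(25, 26) + (10, 28). λ = (28 - 26)/(10 - 25) ≡ 2/58 mod 73. 58⁻¹ ≡ 34 (mod 73) since 58·34 = 1972 ≡ 1, so λ ≡ 68.
  x = λ² - 25 - 10 = 4624 - 35 ≡ 63; y = λ·(25 - 63) - 26 ≡ 18. → (63, 18)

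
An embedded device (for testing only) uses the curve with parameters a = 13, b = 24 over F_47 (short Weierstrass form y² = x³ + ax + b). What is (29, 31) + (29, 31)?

tangent at (29, 31): λ = (3·29² + 13)/(2·31) ≡ 45/15. 15⁻¹ ≡ 22 (mod 47) since 15·22 = 330 ≡ 1, so λ ≡ 45·22 ≡ 3.
  x = λ² - 29 - 29 = 9 - 58 ≡ 45; y = λ·(29 - 45) - 31 ≡ 15. → (45, 15)

(45, 15)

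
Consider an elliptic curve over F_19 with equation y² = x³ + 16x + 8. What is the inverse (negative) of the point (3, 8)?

(3, 11)

-(3, 8) = (3, -8 mod 19) = (3, 11).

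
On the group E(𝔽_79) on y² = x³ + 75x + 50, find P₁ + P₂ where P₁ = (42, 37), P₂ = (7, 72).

(42, 37) + (7, 72). λ = (72 - 37)/(7 - 42) ≡ 35/44 mod 79. 44⁻¹ ≡ 9 (mod 79), so λ ≡ 78.
  x = λ² - 42 - 7 = 6084 - 49 ≡ 31; y = λ·(42 - 31) - 37 ≡ 31. → (31, 31)

(31, 31)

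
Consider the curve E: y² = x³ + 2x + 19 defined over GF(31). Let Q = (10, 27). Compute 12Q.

Repeated addition: build up to 12Q.
2Q: tangent at (10, 27): λ = (3·10² + 2)/(2·27) ≡ 23/23. 23⁻¹ ≡ 27 (mod 31), so λ ≡ 23·27 ≡ 1.
  x = λ² - 10 - 10 = 1 - 20 ≡ 12; y = λ·(10 - 12) - 27 ≡ 2. → (12, 2)
3Q: (12, 2) + (10, 27). λ = (27 - 2)/(10 - 12) ≡ 25/29 mod 31. 29⁻¹ ≡ 15 (mod 31), so λ ≡ 3.
  x = λ² - 12 - 10 = 9 - 22 ≡ 18; y = λ·(12 - 18) - 2 ≡ 11. → (18, 11)
4Q: (18, 11) + (10, 27). λ = (27 - 11)/(10 - 18) ≡ 16/23 mod 31. 23⁻¹ ≡ 27 (mod 31), so λ ≡ 29.
  x = λ² - 18 - 10 = 841 - 28 ≡ 7; y = λ·(18 - 7) - 11 ≡ 29. → (7, 29)
5Q: (7, 29) + (10, 27). λ = (27 - 29)/(10 - 7) ≡ 29/3 mod 31. 3⁻¹ ≡ 21 (mod 31), so λ ≡ 20.
  x = λ² - 7 - 10 = 400 - 17 ≡ 11; y = λ·(7 - 11) - 29 ≡ 15. → (11, 15)
6Q: (11, 15) + (10, 27). λ = (27 - 15)/(10 - 11) ≡ 12/30 mod 31. 30⁻¹ ≡ 30 (mod 31), so λ ≡ 19.
  x = λ² - 11 - 10 = 361 - 21 ≡ 30; y = λ·(11 - 30) - 15 ≡ 27. → (30, 27)
7Q: (30, 27) + (10, 27). λ = (27 - 27)/(10 - 30) ≡ 0/11 mod 31. 11⁻¹ ≡ 17 (mod 31), so λ ≡ 0.
  x = λ² - 30 - 10 = 0 - 40 ≡ 22; y = λ·(30 - 22) - 27 ≡ 4. → (22, 4)
8Q: (22, 4) + (10, 27). λ = (27 - 4)/(10 - 22) ≡ 23/19 mod 31. 19⁻¹ ≡ 18 (mod 31), so λ ≡ 11.
  x = λ² - 22 - 10 = 121 - 32 ≡ 27; y = λ·(22 - 27) - 4 ≡ 3. → (27, 3)
9Q: (27, 3) + (10, 27). λ = (27 - 3)/(10 - 27) ≡ 24/14 mod 31. 14⁻¹ ≡ 20 (mod 31) since 14·20 = 280 ≡ 1, so λ ≡ 15.
  x = λ² - 27 - 10 = 225 - 37 ≡ 2; y = λ·(27 - 2) - 3 ≡ 0. → (2, 0)
10Q: (2, 0) + (10, 27). λ = (27 - 0)/(10 - 2) ≡ 27/8 mod 31. 8⁻¹ ≡ 4 (mod 31), so λ ≡ 15.
  x = λ² - 2 - 10 = 225 - 12 ≡ 27; y = λ·(2 - 27) - 0 ≡ 28. → (27, 28)
11Q: (27, 28) + (10, 27). λ = (27 - 28)/(10 - 27) ≡ 30/14 mod 31. 14⁻¹ ≡ 20 (mod 31), so λ ≡ 11.
  x = λ² - 27 - 10 = 121 - 37 ≡ 22; y = λ·(27 - 22) - 28 ≡ 27. → (22, 27)
12Q: (22, 27) + (10, 27). λ = (27 - 27)/(10 - 22) ≡ 0/19 mod 31. 19⁻¹ ≡ 18 (mod 31), so λ ≡ 0.
  x = λ² - 22 - 10 = 0 - 32 ≡ 30; y = λ·(22 - 30) - 27 ≡ 4. → (30, 4)

(30, 4)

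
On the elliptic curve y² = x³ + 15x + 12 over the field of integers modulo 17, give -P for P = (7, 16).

-(7, 16) = (7, -16 mod 17) = (7, 1).

(7, 1)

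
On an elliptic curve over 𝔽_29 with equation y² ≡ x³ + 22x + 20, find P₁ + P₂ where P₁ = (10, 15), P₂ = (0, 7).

(15, 10)

(10, 15) + (0, 7). λ = (7 - 15)/(0 - 10) ≡ 21/19 mod 29. 19⁻¹ ≡ 26 (mod 29) since 19·26 = 494 ≡ 1, so λ ≡ 24.
  x = λ² - 10 - 0 = 576 - 10 ≡ 15; y = λ·(10 - 15) - 15 ≡ 10. → (15, 10)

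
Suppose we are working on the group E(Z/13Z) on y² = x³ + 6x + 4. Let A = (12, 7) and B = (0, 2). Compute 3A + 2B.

(5, 4)

First 3A:
Repeated addition: build up to 3A.
2A: tangent at (12, 7): λ = (3·12² + 6)/(2·7) ≡ 9/1. 1⁻¹ ≡ 1 (mod 13) since 1·1 = 1 ≡ 1, so λ ≡ 9·1 ≡ 9.
  x = λ² - 12 - 12 = 81 - 24 ≡ 5; y = λ·(12 - 5) - 7 ≡ 4. → (5, 4)
3A: (5, 4) + (12, 7). λ = (7 - 4)/(12 - 5) ≡ 3/7 mod 13. 7⁻¹ ≡ 2 (mod 13), so λ ≡ 6.
  x = λ² - 5 - 12 = 36 - 17 ≡ 6; y = λ·(5 - 6) - 4 ≡ 3. → (6, 3)
3A = (6, 3).
Next 2B:
Repeated addition: build up to 2B.
2B: tangent at (0, 2): λ = (3·0² + 6)/(2·2) ≡ 6/4. 4⁻¹ ≡ 10 (mod 13), so λ ≡ 6·10 ≡ 8.
  x = λ² - 0 - 0 = 64 - 0 ≡ 12; y = λ·(0 - 12) - 2 ≡ 6. → (12, 6)
2B = (12, 6).
Finally 3A + 2B:
(6, 3) + (12, 6). λ = (6 - 3)/(12 - 6) ≡ 3/6 mod 13. 6⁻¹ ≡ 11 (mod 13), so λ ≡ 7.
  x = λ² - 6 - 12 = 49 - 18 ≡ 5; y = λ·(6 - 5) - 3 ≡ 4. → (5, 4)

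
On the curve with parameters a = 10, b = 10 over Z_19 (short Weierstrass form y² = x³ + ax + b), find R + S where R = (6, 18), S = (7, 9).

(11, 8)

(6, 18) + (7, 9). λ = (9 - 18)/(7 - 6) ≡ 10/1 mod 19. 1⁻¹ ≡ 1 (mod 19), so λ ≡ 10.
  x = λ² - 6 - 7 = 100 - 13 ≡ 11; y = λ·(6 - 11) - 18 ≡ 8. → (11, 8)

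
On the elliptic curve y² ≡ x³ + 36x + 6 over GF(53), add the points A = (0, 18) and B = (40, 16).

(24, 15)

(0, 18) + (40, 16). λ = (16 - 18)/(40 - 0) ≡ 51/40 mod 53. 40⁻¹ ≡ 4 (mod 53), so λ ≡ 45.
  x = λ² - 0 - 40 = 2025 - 40 ≡ 24; y = λ·(0 - 24) - 18 ≡ 15. → (24, 15)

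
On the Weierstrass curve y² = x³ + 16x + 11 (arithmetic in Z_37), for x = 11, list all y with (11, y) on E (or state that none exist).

x³ + 16x + 11 = 1518 ≡ 1 (mod 37).
Square roots of 1 mod 37: 1 and 36 (since 1² = 1 ≡ 1).

1, 36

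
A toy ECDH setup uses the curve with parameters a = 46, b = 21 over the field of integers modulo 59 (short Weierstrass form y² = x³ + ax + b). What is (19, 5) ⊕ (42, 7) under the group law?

(55, 56)

(19, 5) + (42, 7). λ = (7 - 5)/(42 - 19) ≡ 2/23 mod 59. 23⁻¹ ≡ 18 (mod 59) since 23·18 = 414 ≡ 1, so λ ≡ 36.
  x = λ² - 19 - 42 = 1296 - 61 ≡ 55; y = λ·(19 - 55) - 5 ≡ 56. → (55, 56)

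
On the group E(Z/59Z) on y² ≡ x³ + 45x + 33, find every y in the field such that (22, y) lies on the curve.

15, 44

x³ + 45x + 33 = 11671 ≡ 48 (mod 59).
Square roots of 48 mod 59: 15 and 44 (since 15² = 225 ≡ 48).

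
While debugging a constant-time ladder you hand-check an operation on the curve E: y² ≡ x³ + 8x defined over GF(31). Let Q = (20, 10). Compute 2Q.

tangent at (20, 10): λ = (3·20² + 8)/(2·10) ≡ 30/20. 20⁻¹ ≡ 14 (mod 31), so λ ≡ 30·14 ≡ 17.
  x = λ² - 20 - 20 = 289 - 40 ≡ 1; y = λ·(20 - 1) - 10 ≡ 3. → (1, 3)

(1, 3)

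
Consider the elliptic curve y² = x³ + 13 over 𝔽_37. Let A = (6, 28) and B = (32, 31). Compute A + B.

(11, 7)

(6, 28) + (32, 31). λ = (31 - 28)/(32 - 6) ≡ 3/26 mod 37. 26⁻¹ ≡ 10 (mod 37) since 26·10 = 260 ≡ 1, so λ ≡ 30.
  x = λ² - 6 - 32 = 900 - 38 ≡ 11; y = λ·(6 - 11) - 28 ≡ 7. → (11, 7)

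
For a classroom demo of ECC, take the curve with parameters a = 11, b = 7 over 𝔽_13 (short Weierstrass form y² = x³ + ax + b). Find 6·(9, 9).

Write Q = (9, 9).
Double-and-add on 6 = (110)₂. Start with Q = (9, 9) for the leading 1-bit.
double: tangent at (9, 9): λ = (3·9² + 11)/(2·9) ≡ 7/5. 5⁻¹ ≡ 8 (mod 13), so λ ≡ 7·8 ≡ 4.
  x = λ² - 9 - 9 = 16 - 18 ≡ 11; y = λ·(9 - 11) - 9 ≡ 9. → (11, 9)
add Q: (11, 9) + (9, 9). λ = (9 - 9)/(9 - 11) ≡ 0/11 mod 13. 11⁻¹ ≡ 6 (mod 13), so λ ≡ 0.
  x = λ² - 11 - 9 = 0 - 20 ≡ 6; y = λ·(11 - 6) - 9 ≡ 4. → (6, 4)
double: tangent at (6, 4): λ = (3·6² + 11)/(2·4) ≡ 2/8. 8⁻¹ ≡ 5 (mod 13), so λ ≡ 2·5 ≡ 10.
  x = λ² - 6 - 6 = 100 - 12 ≡ 10; y = λ·(6 - 10) - 4 ≡ 8. → (10, 8)

(10, 8)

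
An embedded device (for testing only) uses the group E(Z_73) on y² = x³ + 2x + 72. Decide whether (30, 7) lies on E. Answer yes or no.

yes

y² = 7² ≡ 49; x³ + 2x + 72 = 27132 ≡ 49 (mod 73). 49 = 49.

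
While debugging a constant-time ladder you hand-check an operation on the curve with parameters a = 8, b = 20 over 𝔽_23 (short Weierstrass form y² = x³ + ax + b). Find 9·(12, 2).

Write P = (12, 2).
Repeated addition: build up to 9P.
2P: tangent at (12, 2): λ = (3·12² + 8)/(2·2) ≡ 3/4. 4⁻¹ ≡ 6 (mod 23), so λ ≡ 3·6 ≡ 18.
  x = λ² - 12 - 12 = 324 - 24 ≡ 1; y = λ·(12 - 1) - 2 ≡ 12. → (1, 12)
3P: (1, 12) + (12, 2). λ = (2 - 12)/(12 - 1) ≡ 13/11 mod 23. 11⁻¹ ≡ 21 (mod 23), so λ ≡ 20.
  x = λ² - 1 - 12 = 400 - 13 ≡ 19; y = λ·(1 - 19) - 12 ≡ 19. → (19, 19)
4P: (19, 19) + (12, 2). λ = (2 - 19)/(12 - 19) ≡ 6/16 mod 23. 16⁻¹ ≡ 13 (mod 23), so λ ≡ 9.
  x = λ² - 19 - 12 = 81 - 31 ≡ 4; y = λ·(19 - 4) - 19 ≡ 1. → (4, 1)
5P: (4, 1) + (12, 2). λ = (2 - 1)/(12 - 4) ≡ 1/8 mod 23. 8⁻¹ ≡ 3 (mod 23), so λ ≡ 3.
  x = λ² - 4 - 12 = 9 - 16 ≡ 16; y = λ·(4 - 16) - 1 ≡ 9. → (16, 9)
6P: (16, 9) + (12, 2). λ = (2 - 9)/(12 - 16) ≡ 16/19 mod 23. 19⁻¹ ≡ 17 (mod 23), so λ ≡ 19.
  x = λ² - 16 - 12 = 361 - 28 ≡ 11; y = λ·(16 - 11) - 9 ≡ 17. → (11, 17)
7P: (11, 17) + (12, 2). λ = (2 - 17)/(12 - 11) ≡ 8/1 mod 23. 1⁻¹ ≡ 1 (mod 23), so λ ≡ 8.
  x = λ² - 11 - 12 = 64 - 23 ≡ 18; y = λ·(11 - 18) - 17 ≡ 19. → (18, 19)
8P: (18, 19) + (12, 2). λ = (2 - 19)/(12 - 18) ≡ 6/17 mod 23. 17⁻¹ ≡ 19 (mod 23) since 17·19 = 323 ≡ 1, so λ ≡ 22.
  x = λ² - 18 - 12 = 484 - 30 ≡ 17; y = λ·(18 - 17) - 19 ≡ 3. → (17, 3)
9P: (17, 3) + (12, 2). λ = (2 - 3)/(12 - 17) ≡ 22/18 mod 23. 18⁻¹ ≡ 9 (mod 23), so λ ≡ 14.
  x = λ² - 17 - 12 = 196 - 29 ≡ 6; y = λ·(17 - 6) - 3 ≡ 13. → (6, 13)

(6, 13)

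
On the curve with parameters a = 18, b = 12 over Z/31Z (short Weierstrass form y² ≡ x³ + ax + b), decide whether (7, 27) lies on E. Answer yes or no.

yes

y² = 27² ≡ 16; x³ + 18x + 12 = 481 ≡ 16 (mod 31). 16 = 16.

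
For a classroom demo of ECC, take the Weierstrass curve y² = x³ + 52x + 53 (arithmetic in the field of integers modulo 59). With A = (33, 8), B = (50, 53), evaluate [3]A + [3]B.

(38, 5)

First 3A:
Repeated addition: build up to 3A.
2A: tangent at (33, 8): λ = (3·33² + 52)/(2·8) ≡ 15/16. 16⁻¹ ≡ 48 (mod 59), so λ ≡ 15·48 ≡ 12.
  x = λ² - 33 - 33 = 144 - 66 ≡ 19; y = λ·(33 - 19) - 8 ≡ 42. → (19, 42)
3A: (19, 42) + (33, 8). λ = (8 - 42)/(33 - 19) ≡ 25/14 mod 59. 14⁻¹ ≡ 38 (mod 59), so λ ≡ 6.
  x = λ² - 19 - 33 = 36 - 52 ≡ 43; y = λ·(19 - 43) - 42 ≡ 50. → (43, 50)
3A = (43, 50).
Next 3B:
Repeated addition: build up to 3B.
2B: tangent at (50, 53): λ = (3·50² + 52)/(2·53) ≡ 0/47. 47⁻¹ ≡ 54 (mod 59), so λ ≡ 0·54 ≡ 0.
  x = λ² - 50 - 50 = 0 - 100 ≡ 18; y = λ·(50 - 18) - 53 ≡ 6. → (18, 6)
3B: (18, 6) + (50, 53). λ = (53 - 6)/(50 - 18) ≡ 47/32 mod 59. 32⁻¹ ≡ 24 (mod 59), so λ ≡ 7.
  x = λ² - 18 - 50 = 49 - 68 ≡ 40; y = λ·(18 - 40) - 6 ≡ 17. → (40, 17)
3B = (40, 17).
Finally 3A + 3B:
(43, 50) + (40, 17). λ = (17 - 50)/(40 - 43) ≡ 26/56 mod 59. 56⁻¹ ≡ 39 (mod 59), so λ ≡ 11.
  x = λ² - 43 - 40 = 121 - 83 ≡ 38; y = λ·(43 - 38) - 50 ≡ 5. → (38, 5)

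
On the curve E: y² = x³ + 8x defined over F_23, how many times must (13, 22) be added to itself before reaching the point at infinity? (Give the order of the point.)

4

2P: tangent at (13, 22): λ = (3·13² + 8)/(2·22) ≡ 9/21. 21⁻¹ ≡ 11 (mod 23), so λ ≡ 9·11 ≡ 7.
  x = λ² - 13 - 13 = 49 - 26 ≡ 0; y = λ·(13 - 0) - 22 ≡ 0. → (0, 0)
3P: (0, 0) + (13, 22). λ = (22 - 0)/(13 - 0) ≡ 22/13 mod 23. 13⁻¹ ≡ 16 (mod 23) since 13·16 = 208 ≡ 1, so λ ≡ 7.
  x = λ² - 0 - 13 = 49 - 13 ≡ 13; y = λ·(0 - 13) - 0 ≡ 1. → (13, 1)
4P: (13, 1) + (13, 22): same x and y₁ ≡ -y₂, so the sum is the point at infinity.
4P = the point at infinity, so the order is 4.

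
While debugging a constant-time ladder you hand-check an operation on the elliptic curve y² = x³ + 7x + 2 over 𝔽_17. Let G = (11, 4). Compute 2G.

tangent at (11, 4): λ = (3·11² + 7)/(2·4) ≡ 13/8. 8⁻¹ ≡ 15 (mod 17) since 8·15 = 120 ≡ 1, so λ ≡ 13·15 ≡ 8.
  x = λ² - 11 - 11 = 64 - 22 ≡ 8; y = λ·(11 - 8) - 4 ≡ 3. → (8, 3)

(8, 3)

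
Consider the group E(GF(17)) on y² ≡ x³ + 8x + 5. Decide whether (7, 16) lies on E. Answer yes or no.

no

y² = 16² ≡ 1; x³ + 8x + 5 = 404 ≡ 13 (mod 17). 1 ≠ 13.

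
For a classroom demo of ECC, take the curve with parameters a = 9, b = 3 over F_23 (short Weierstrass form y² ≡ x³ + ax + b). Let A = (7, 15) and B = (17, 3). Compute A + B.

(7, 15) + (17, 3). λ = (3 - 15)/(17 - 7) ≡ 11/10 mod 23. 10⁻¹ ≡ 7 (mod 23), so λ ≡ 8.
  x = λ² - 7 - 17 = 64 - 24 ≡ 17; y = λ·(7 - 17) - 15 ≡ 20. → (17, 20)

(17, 20)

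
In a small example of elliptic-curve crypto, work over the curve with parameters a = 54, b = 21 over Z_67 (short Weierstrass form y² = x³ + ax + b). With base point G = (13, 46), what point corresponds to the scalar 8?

(17, 31)

Double-and-add on 8 = (1000)₂. Start with G = (13, 46) for the leading 1-bit.
double: tangent at (13, 46): λ = (3·13² + 54)/(2·46) ≡ 25/25. 25⁻¹ ≡ 59 (mod 67), so λ ≡ 25·59 ≡ 1.
  x = λ² - 13 - 13 = 1 - 26 ≡ 42; y = λ·(13 - 42) - 46 ≡ 59. → (42, 59)
double: tangent at (42, 59): λ = (3·42² + 54)/(2·59) ≡ 53/51. 51⁻¹ ≡ 46 (mod 67) since 51·46 = 2346 ≡ 1, so λ ≡ 53·46 ≡ 26.
  x = λ² - 42 - 42 = 676 - 84 ≡ 56; y = λ·(42 - 56) - 59 ≡ 46. → (56, 46)
double: tangent at (56, 46): λ = (3·56² + 54)/(2·46) ≡ 15/25. 25⁻¹ ≡ 59 (mod 67), so λ ≡ 15·59 ≡ 14.
  x = λ² - 56 - 56 = 196 - 112 ≡ 17; y = λ·(56 - 17) - 46 ≡ 31. → (17, 31)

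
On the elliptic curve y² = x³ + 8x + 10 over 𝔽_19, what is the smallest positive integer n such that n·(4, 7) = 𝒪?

8

2P: tangent at (4, 7): λ = (3·4² + 8)/(2·7) ≡ 18/14. 14⁻¹ ≡ 15 (mod 19) since 14·15 = 210 ≡ 1, so λ ≡ 18·15 ≡ 4.
  x = λ² - 4 - 4 = 16 - 8 ≡ 8; y = λ·(4 - 8) - 7 ≡ 15. → (8, 15)
3P: (8, 15) + (4, 7). λ = (7 - 15)/(4 - 8) ≡ 11/15 mod 19. 15⁻¹ ≡ 14 (mod 19), so λ ≡ 2.
  x = λ² - 8 - 4 = 4 - 12 ≡ 11; y = λ·(8 - 11) - 15 ≡ 17. → (11, 17)
4P: (11, 17) + (4, 7). λ = (7 - 17)/(4 - 11) ≡ 9/12 mod 19. 12⁻¹ ≡ 8 (mod 19) since 12·8 = 96 ≡ 1, so λ ≡ 15.
  x = λ² - 11 - 4 = 225 - 15 ≡ 1; y = λ·(11 - 1) - 17 ≡ 0. → (1, 0)
5P: (1, 0) + (4, 7). λ = (7 - 0)/(4 - 1) ≡ 7/3 mod 19. 3⁻¹ ≡ 13 (mod 19) since 3·13 = 39 ≡ 1, so λ ≡ 15.
  x = λ² - 1 - 4 = 225 - 5 ≡ 11; y = λ·(1 - 11) - 0 ≡ 2. → (11, 2)
6P: (11, 2) + (4, 7). λ = (7 - 2)/(4 - 11) ≡ 5/12 mod 19. 12⁻¹ ≡ 8 (mod 19) since 12·8 = 96 ≡ 1, so λ ≡ 2.
  x = λ² - 11 - 4 = 4 - 15 ≡ 8; y = λ·(11 - 8) - 2 ≡ 4. → (8, 4)
7P: (8, 4) + (4, 7). λ = (7 - 4)/(4 - 8) ≡ 3/15 mod 19. 15⁻¹ ≡ 14 (mod 19) since 15·14 = 210 ≡ 1, so λ ≡ 4.
  x = λ² - 8 - 4 = 16 - 12 ≡ 4; y = λ·(8 - 4) - 4 ≡ 12. → (4, 12)
8P: (4, 12) + (4, 7): same x and y₁ ≡ -y₂, so the sum is 𝒪.
8P = 𝒪, so the order is 8.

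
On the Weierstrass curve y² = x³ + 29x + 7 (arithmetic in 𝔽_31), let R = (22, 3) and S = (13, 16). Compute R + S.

(22, 3) + (13, 16). λ = (16 - 3)/(13 - 22) ≡ 13/22 mod 31. 22⁻¹ ≡ 24 (mod 31) since 22·24 = 528 ≡ 1, so λ ≡ 2.
  x = λ² - 22 - 13 = 4 - 35 ≡ 0; y = λ·(22 - 0) - 3 ≡ 10. → (0, 10)

(0, 10)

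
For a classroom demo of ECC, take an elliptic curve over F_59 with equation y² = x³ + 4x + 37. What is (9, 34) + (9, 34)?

tangent at (9, 34): λ = (3·9² + 4)/(2·34) ≡ 11/9. 9⁻¹ ≡ 46 (mod 59), so λ ≡ 11·46 ≡ 34.
  x = λ² - 9 - 9 = 1156 - 18 ≡ 17; y = λ·(9 - 17) - 34 ≡ 48. → (17, 48)

(17, 48)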